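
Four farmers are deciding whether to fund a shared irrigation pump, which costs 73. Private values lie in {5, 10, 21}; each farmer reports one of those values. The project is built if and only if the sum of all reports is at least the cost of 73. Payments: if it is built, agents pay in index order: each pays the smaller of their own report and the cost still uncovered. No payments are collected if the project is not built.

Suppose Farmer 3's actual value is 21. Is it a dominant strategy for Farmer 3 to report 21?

No

Consider the case where Farmer 1 reports 21, Farmer 2 reports 21 and Farmer 4 reports 21.
Truthful report 21: project built, pays 21, utility 21 - 21 = 0.
Report 10 instead: project built, pays 10, utility 21 - 10 = 11.
Since 11 > 0, reporting 10 is strictly better here, so truthful reporting is not dominant.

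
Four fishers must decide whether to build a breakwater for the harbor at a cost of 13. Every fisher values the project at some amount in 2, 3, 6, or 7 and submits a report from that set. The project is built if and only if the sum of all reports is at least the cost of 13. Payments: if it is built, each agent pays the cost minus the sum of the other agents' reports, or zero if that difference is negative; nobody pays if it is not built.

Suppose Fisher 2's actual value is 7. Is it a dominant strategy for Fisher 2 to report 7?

Yes

Check each profile of the others' reports and compare truth against every alternative report.
Others report (2, 6, 6): truth gives 7, best alternative gives 7.
Others report (2, 6, 7): truth gives 7, best alternative gives 7.
Others report (2, 7, 6): truth gives 7, best alternative gives 7.
Others report (2, 7, 7): truth gives 7, best alternative gives 7.
Others report (3, 3, 7): truth gives 7, best alternative gives 7.
Others report (3, 6, 6): truth gives 7, best alternative gives 7.
(Remaining 58 profiles checked similarly; truth is weakly best in each.)
In every case the truthful report is at least as good as any alternative, so it is a dominant strategy.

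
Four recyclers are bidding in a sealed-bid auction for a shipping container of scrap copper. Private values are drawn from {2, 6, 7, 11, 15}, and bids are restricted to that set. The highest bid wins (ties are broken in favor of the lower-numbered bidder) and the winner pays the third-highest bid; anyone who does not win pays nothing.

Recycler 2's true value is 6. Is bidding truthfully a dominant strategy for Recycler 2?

No

Consider the case where Recycler 1 bids 2, Recycler 3 bids 2 and Recycler 4 bids 7.
Truthful bid 6: loses, pays 0, utility 0.
Bid 7 instead: wins, pays 2, utility 6 - 2 = 4.
Since 4 > 0, bidding 7 is strictly better here, so truthful bidding is not dominant.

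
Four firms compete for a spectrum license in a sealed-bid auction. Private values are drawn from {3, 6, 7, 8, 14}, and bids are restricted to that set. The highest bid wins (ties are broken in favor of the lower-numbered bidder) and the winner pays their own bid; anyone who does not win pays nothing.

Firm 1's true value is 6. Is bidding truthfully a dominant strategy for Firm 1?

Consider the case where Firm 2 bids 3, Firm 3 bids 3 and Firm 4 bids 3.
Truthful bid 6: wins, pays 6, utility 6 - 6 = 0.
Bid 3 instead: wins, pays 3, utility 6 - 3 = 3.
Since 3 > 0, bidding 3 is strictly better here, so truthful bidding is not dominant.

No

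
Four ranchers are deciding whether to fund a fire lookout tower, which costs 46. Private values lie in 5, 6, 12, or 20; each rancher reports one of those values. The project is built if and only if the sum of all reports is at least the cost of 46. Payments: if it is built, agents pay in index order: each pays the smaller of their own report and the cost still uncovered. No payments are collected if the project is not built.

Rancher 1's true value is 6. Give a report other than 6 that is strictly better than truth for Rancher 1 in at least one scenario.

Suppose Rancher 2 reports 5, Rancher 3 reports 20 and Rancher 4 reports 20.
Report 6: project built, pays 6, utility 6 - 6 = 0.
Report 5: project built, pays 5, utility 6 - 5 = 1.
So reporting 5 beats truth here (1 > 0).

5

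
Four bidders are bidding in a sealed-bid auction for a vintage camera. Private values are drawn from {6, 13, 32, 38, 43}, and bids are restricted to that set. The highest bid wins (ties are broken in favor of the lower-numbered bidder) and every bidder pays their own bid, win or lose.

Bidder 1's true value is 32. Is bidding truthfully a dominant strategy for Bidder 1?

Consider the case where Bidder 2 bids 6, Bidder 3 bids 6 and Bidder 4 bids 6.
Truthful bid 32: wins, pays 32, utility 32 - 32 = 0.
Bid 6 instead: wins, pays 6, utility 32 - 6 = 26.
Since 26 > 0, bidding 6 is strictly better here, so truthful bidding is not dominant.

No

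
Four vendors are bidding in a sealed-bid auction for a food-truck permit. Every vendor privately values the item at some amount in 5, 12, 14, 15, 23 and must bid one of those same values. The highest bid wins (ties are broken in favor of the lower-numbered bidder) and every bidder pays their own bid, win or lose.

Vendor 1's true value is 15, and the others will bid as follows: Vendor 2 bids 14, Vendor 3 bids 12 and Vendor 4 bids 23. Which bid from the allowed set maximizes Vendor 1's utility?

5

Bid 5: loses but pays 5, utility -5.
Bid 12: loses but pays 12, utility -12.
Bid 14: loses but pays 14, utility -14.
Bid 15: loses but pays 15, utility -15.
Bid 23: wins, pays 23, utility 15 - 23 = -8.
The best choice is 5 with utility -5.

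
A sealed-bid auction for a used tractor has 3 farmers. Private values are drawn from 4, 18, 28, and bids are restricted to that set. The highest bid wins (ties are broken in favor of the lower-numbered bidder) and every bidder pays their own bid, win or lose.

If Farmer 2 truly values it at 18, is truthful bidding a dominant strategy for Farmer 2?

No

Consider the case where Farmer 1 bids 4 and Farmer 3 bids 28.
Truthful bid 18: loses but pays 18, utility -18.
Bid 4 instead: loses but pays 4, utility -4.
Since -4 > -18, bidding 4 is strictly better here, so truthful bidding is not dominant.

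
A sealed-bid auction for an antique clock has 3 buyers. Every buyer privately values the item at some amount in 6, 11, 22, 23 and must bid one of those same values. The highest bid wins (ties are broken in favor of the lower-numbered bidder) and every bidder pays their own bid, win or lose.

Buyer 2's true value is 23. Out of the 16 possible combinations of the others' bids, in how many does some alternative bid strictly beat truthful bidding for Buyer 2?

Others bid (6, 6): truth gives 0; bid 11 gives 12 > 0. Violating.
Others bid (6, 11): truth gives 0; bid 11 gives 12 > 0. Violating.
Others bid (6, 22): truth gives 0; bid 22 gives 1 > 0. Violating.
Others bid (11, 6): truth gives 0; bid 22 gives 1 > 0. Violating.
Others bid (6, 23): truth gives 0; no alternative beats it.
Others bid (11, 23): truth gives 0; no alternative beats it.
(Checking all 16 profiles: 10 have a profitable deviation, 6 do not.)

10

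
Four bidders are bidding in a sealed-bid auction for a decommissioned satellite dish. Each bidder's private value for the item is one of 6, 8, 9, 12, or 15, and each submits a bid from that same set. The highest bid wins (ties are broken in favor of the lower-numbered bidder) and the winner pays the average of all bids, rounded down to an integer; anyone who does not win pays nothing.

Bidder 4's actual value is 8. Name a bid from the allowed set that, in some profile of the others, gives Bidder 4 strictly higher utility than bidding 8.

Suppose Bidder 1 bids 6, Bidder 2 bids 6 and Bidder 3 bids 8.
Bid 8: loses, pays 0, utility 0.
Bid 9: wins, pays 7, utility 8 - 7 = 1.
So bidding 9 beats truth here (1 > 0).

9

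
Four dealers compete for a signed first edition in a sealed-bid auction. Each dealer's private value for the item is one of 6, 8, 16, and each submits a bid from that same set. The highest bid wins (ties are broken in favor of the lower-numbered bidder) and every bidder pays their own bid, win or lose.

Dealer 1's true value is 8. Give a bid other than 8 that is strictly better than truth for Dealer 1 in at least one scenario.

6

Suppose Dealer 2 bids 6, Dealer 3 bids 6 and Dealer 4 bids 6.
Bid 8: wins, pays 8, utility 8 - 8 = 0.
Bid 6: wins, pays 6, utility 8 - 6 = 2.
So bidding 6 beats truth here (2 > 0).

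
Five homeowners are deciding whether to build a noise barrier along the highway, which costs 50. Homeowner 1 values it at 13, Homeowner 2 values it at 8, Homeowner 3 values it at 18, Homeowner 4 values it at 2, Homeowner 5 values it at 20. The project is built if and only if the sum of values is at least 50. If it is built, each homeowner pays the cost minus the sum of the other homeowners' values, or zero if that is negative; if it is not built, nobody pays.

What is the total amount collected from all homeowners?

18

Total value 61 ≥ cost 50, so it is built.
Homeowner 1: others sum to 48; max(0, 50 - 48) = 2.
Homeowner 2: others sum to 53; max(0, 50 - 53) = 0.
Homeowner 3: others sum to 43; max(0, 50 - 43) = 7.
Homeowner 4: others sum to 59; max(0, 50 - 59) = 0.
Homeowner 5: others sum to 41; max(0, 50 - 41) = 9.
Total collected = 2 + 0 + 7 + 0 + 9 = 18.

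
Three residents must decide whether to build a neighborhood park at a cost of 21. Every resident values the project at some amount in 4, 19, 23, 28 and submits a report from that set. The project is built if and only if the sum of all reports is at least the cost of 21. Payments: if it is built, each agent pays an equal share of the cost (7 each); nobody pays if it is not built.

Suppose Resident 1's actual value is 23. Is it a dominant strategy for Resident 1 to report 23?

Check each profile of the others' reports and compare truth against every alternative report.
Others report (4, 4): truth gives 16, best alternative gives 16.
Others report (4, 19): truth gives 16, best alternative gives 16.
Others report (4, 23): truth gives 16, best alternative gives 16.
Others report (4, 28): truth gives 16, best alternative gives 16.
Others report (19, 4): truth gives 16, best alternative gives 16.
Others report (19, 19): truth gives 16, best alternative gives 16.
(Remaining 10 profiles checked similarly; truth is weakly best in each.)
In every case the truthful report is at least as good as any alternative, so it is a dominant strategy.

Yes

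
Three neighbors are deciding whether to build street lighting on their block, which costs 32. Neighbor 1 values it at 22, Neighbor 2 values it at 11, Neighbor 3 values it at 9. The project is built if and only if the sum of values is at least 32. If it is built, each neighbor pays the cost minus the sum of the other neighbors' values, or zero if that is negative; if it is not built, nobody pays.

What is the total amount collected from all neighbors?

13

Total value 42 ≥ cost 32, so it is built.
Neighbor 1: others sum to 20; max(0, 32 - 20) = 12.
Neighbor 2: others sum to 31; max(0, 32 - 31) = 1.
Neighbor 3: others sum to 33; max(0, 32 - 33) = 0.
Total collected = 12 + 1 + 0 = 13.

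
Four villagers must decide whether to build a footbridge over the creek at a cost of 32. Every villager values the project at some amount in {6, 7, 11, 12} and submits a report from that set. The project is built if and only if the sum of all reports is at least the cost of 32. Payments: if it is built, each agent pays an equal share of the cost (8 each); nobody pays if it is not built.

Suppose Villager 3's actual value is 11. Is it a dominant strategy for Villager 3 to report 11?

Consider the case where Villager 1 reports 6, Villager 2 reports 7 and Villager 4 reports 7.
Truthful report 11: project not built, utility 0.
Report 12 instead: project built, pays 8, utility 11 - 8 = 3.
Since 3 > 0, reporting 12 is strictly better here, so truthful reporting is not dominant.

No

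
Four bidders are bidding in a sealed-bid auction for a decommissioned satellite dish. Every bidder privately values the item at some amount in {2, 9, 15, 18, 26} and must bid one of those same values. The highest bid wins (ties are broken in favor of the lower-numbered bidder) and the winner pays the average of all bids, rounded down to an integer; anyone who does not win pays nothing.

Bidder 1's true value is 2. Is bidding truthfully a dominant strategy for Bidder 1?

Yes

Check each profile of the others' bids and compare truth against every alternative bid.
Others bid (9, 9, 9): truth gives 0, best alternative gives -7.
Others bid (2, 9, 9): truth gives 0, best alternative gives -5.
Others bid (9, 2, 9): truth gives 0, best alternative gives -5.
Others bid (9, 9, 2): truth gives 0, best alternative gives -5.
Others bid (2, 2, 9): truth gives 0, best alternative gives -3.
Others bid (2, 9, 2): truth gives 0, best alternative gives -3.
(Remaining 119 profiles checked similarly; truth is weakly best in each.)
In every case the truthful bid is at least as good as any alternative, so it is a dominant strategy.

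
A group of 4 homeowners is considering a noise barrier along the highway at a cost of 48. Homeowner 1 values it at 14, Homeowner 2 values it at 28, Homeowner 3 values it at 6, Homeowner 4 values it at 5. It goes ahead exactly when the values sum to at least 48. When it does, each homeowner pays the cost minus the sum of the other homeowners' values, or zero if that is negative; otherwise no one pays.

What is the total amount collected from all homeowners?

33

Total value 53 ≥ cost 48, so it is built.
Homeowner 1: others sum to 39; max(0, 48 - 39) = 9.
Homeowner 2: others sum to 25; max(0, 48 - 25) = 23.
Homeowner 3: others sum to 47; max(0, 48 - 47) = 1.
Homeowner 4: others sum to 48; max(0, 48 - 48) = 0.
Total collected = 9 + 23 + 1 + 0 = 33.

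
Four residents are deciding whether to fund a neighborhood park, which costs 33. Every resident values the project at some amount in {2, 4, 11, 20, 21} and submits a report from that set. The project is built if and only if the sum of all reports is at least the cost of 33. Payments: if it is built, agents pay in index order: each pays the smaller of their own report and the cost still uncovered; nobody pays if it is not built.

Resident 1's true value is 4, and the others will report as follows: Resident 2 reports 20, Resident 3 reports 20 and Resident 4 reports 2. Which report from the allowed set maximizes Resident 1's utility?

Report 2: project built, pays 2, utility 4 - 2 = 2.
Report 4: project built, pays 4, utility 4 - 4 = 0.
Report 11: project built, pays 11, utility 4 - 11 = -7.
Report 20: project built, pays 20, utility 4 - 20 = -16.
Report 21: project built, pays 21, utility 4 - 21 = -17.
The best choice is 2 with utility 2.

2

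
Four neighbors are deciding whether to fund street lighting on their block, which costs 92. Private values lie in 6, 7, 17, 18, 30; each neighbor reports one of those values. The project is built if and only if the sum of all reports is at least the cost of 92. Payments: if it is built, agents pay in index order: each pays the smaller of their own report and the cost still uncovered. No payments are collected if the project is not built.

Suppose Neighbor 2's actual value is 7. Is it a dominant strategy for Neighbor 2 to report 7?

Consider the case where Neighbor 1 reports 30, Neighbor 3 reports 30 and Neighbor 4 reports 30.
Truthful report 7: project built, pays 7, utility 7 - 7 = 0.
Report 6 instead: project built, pays 6, utility 7 - 6 = 1.
Since 1 > 0, reporting 6 is strictly better here, so truthful reporting is not dominant.

No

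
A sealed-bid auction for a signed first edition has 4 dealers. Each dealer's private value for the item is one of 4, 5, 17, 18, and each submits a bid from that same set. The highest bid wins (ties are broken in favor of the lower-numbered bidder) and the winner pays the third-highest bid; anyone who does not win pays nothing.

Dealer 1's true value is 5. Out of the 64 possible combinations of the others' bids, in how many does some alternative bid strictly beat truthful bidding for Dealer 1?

6

Others bid (4, 4, 17): truth gives 0; bid 17 gives 1 > 0. Violating.
Others bid (4, 4, 18): truth gives 0; bid 18 gives 1 > 0. Violating.
Others bid (4, 17, 4): truth gives 0; bid 17 gives 1 > 0. Violating.
Others bid (4, 18, 4): truth gives 0; bid 18 gives 1 > 0. Violating.
Others bid (4, 4, 4): truth gives 1; no alternative beats it.
Others bid (4, 4, 5): truth gives 1; no alternative beats it.
(Checking all 64 profiles: 6 have a profitable deviation, 58 do not.)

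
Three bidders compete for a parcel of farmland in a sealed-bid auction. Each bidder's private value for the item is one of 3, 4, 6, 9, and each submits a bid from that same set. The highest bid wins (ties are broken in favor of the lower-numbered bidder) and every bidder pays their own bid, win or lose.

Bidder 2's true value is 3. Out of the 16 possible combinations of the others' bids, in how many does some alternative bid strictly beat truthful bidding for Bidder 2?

Others bid (3, 3): truth gives -3; bid 4 gives -1 > -3. Violating.
Others bid (3, 4): truth gives -3; bid 4 gives -1 > -3. Violating.
Others bid (3, 6): truth gives -3; no alternative beats it.
Others bid (3, 9): truth gives -3; no alternative beats it.
(Checking all 16 profiles: 2 have a profitable deviation, 14 do not.)

2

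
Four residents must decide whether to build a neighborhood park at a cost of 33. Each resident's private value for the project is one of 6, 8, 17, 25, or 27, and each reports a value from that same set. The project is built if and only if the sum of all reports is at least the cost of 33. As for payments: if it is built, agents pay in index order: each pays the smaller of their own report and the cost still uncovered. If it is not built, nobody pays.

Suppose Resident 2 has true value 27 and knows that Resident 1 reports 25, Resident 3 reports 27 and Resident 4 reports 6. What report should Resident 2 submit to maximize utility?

Report 6: project built, pays 6, utility 27 - 6 = 21.
Report 8: project built, pays 8, utility 27 - 8 = 19.
Report 17: project built, pays 8, utility 27 - 8 = 19.
Report 25: project built, pays 8, utility 27 - 8 = 19.
Report 27: project built, pays 8, utility 27 - 8 = 19.
The best choice is 6 with utility 21.

6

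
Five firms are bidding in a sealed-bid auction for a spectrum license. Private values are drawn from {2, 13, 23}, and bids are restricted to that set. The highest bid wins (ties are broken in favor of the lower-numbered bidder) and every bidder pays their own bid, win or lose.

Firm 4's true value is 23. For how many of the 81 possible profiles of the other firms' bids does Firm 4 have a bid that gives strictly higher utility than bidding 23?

Others bid (2, 2, 2, 2): truth gives 0; bid 13 gives 10 > 0. Violating.
Others bid (2, 2, 2, 13): truth gives 0; bid 13 gives 10 > 0. Violating.
Others bid (2, 2, 23, 2): truth gives -23; bid 2 gives -2 > -23. Violating.
Others bid (2, 2, 23, 13): truth gives -23; bid 2 gives -2 > -23. Violating.
Others bid (2, 2, 2, 23): truth gives 0; no alternative beats it.
Others bid (2, 2, 13, 2): truth gives 0; no alternative beats it.
(Checking all 81 profiles: 59 have a profitable deviation, 22 do not.)

59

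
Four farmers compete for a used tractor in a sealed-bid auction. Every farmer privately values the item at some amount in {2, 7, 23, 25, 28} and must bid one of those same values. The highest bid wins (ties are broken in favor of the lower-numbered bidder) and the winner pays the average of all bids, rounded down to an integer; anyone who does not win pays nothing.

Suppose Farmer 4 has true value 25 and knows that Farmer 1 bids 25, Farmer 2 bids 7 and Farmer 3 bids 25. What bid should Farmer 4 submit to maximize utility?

Bid 2: loses, pays 0, utility 0.
Bid 7: loses, pays 0, utility 0.
Bid 23: loses, pays 0, utility 0.
Bid 25: loses, pays 0, utility 0.
Bid 28: wins, pays 21, utility 25 - 21 = 4.
The best choice is 28 with utility 4.

28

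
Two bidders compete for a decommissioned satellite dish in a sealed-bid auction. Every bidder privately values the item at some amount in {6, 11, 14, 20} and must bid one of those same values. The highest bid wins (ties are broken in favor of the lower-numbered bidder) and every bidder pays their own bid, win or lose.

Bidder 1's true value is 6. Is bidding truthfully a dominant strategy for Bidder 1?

No

Consider the case where Bidder 2 bids 11.
Truthful bid 6: loses but pays 6, utility -6.
Bid 11 instead: wins, pays 11, utility 6 - 11 = -5.
Since -5 > -6, bidding 11 is strictly better here, so truthful bidding is not dominant.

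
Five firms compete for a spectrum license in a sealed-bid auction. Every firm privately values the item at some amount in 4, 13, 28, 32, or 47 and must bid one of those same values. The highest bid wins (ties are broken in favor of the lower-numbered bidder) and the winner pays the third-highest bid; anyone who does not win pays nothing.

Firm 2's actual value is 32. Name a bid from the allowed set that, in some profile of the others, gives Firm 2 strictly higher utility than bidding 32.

47

Suppose Firm 1 bids 4, Firm 3 bids 4, Firm 4 bids 4 and Firm 5 bids 47.
Bid 32: loses, pays 0, utility 0.
Bid 47: wins, pays 4, utility 32 - 4 = 28.
So bidding 47 beats truth here (28 > 0).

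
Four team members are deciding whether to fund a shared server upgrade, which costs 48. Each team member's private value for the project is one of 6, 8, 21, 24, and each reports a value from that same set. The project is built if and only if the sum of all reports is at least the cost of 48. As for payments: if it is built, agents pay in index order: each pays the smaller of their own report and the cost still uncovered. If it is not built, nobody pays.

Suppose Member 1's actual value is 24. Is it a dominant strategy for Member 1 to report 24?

No

Consider the case where Member 2 reports 6, Member 3 reports 6 and Member 4 reports 21.
Truthful report 24: project built, pays 24, utility 24 - 24 = 0.
Report 21 instead: project built, pays 21, utility 24 - 21 = 3.
Since 3 > 0, reporting 21 is strictly better here, so truthful reporting is not dominant.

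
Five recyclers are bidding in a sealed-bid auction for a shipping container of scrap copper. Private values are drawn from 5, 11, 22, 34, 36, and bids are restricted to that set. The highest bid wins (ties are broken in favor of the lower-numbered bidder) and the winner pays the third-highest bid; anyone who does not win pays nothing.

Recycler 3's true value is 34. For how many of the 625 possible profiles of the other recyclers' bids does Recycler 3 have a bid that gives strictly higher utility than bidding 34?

108

Others bid (5, 5, 5, 36): truth gives 0; bid 36 gives 29 > 0. Violating.
Others bid (5, 5, 11, 36): truth gives 0; bid 36 gives 23 > 0. Violating.
Others bid (5, 5, 22, 36): truth gives 0; bid 36 gives 12 > 0. Violating.
Others bid (5, 5, 36, 5): truth gives 0; bid 36 gives 29 > 0. Violating.
Others bid (5, 5, 5, 5): truth gives 29; no alternative beats it.
Others bid (5, 5, 5, 11): truth gives 29; no alternative beats it.
(Checking all 625 profiles: 108 have a profitable deviation, 517 do not.)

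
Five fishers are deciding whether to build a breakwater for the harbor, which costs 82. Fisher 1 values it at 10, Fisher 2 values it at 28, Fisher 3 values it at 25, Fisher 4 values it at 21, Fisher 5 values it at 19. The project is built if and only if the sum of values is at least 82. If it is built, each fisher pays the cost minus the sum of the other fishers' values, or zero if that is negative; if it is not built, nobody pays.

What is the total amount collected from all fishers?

Total value 103 ≥ cost 82, so it is built.
Fisher 1: others sum to 93; max(0, 82 - 93) = 0.
Fisher 2: others sum to 75; max(0, 82 - 75) = 7.
Fisher 3: others sum to 78; max(0, 82 - 78) = 4.
Fisher 4: others sum to 82; max(0, 82 - 82) = 0.
Fisher 5: others sum to 84; max(0, 82 - 84) = 0.
Total collected = 0 + 7 + 4 + 0 + 0 = 11.

11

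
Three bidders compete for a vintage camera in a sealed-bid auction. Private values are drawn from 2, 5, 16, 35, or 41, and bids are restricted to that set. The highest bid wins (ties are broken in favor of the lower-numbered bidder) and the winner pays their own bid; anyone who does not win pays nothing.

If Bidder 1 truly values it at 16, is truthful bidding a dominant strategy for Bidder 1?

No

Consider the case where Bidder 2 bids 2 and Bidder 3 bids 2.
Truthful bid 16: wins, pays 16, utility 16 - 16 = 0.
Bid 2 instead: wins, pays 2, utility 16 - 2 = 14.
Since 14 > 0, bidding 2 is strictly better here, so truthful bidding is not dominant.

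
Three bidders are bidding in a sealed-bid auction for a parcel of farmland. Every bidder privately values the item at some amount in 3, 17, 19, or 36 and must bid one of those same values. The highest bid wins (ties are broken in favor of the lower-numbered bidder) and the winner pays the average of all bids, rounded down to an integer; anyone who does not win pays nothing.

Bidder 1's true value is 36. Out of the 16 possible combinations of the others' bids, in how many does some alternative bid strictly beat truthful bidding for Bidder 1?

9

Others bid (3, 3): truth gives 22; bid 3 gives 33 > 22. Violating.
Others bid (3, 17): truth gives 18; bid 17 gives 24 > 18. Violating.
Others bid (3, 19): truth gives 17; bid 19 gives 23 > 17. Violating.
Others bid (17, 3): truth gives 18; bid 17 gives 24 > 18. Violating.
Others bid (3, 36): truth gives 11; no alternative beats it.
Others bid (17, 36): truth gives 7; no alternative beats it.
(Checking all 16 profiles: 9 have a profitable deviation, 7 do not.)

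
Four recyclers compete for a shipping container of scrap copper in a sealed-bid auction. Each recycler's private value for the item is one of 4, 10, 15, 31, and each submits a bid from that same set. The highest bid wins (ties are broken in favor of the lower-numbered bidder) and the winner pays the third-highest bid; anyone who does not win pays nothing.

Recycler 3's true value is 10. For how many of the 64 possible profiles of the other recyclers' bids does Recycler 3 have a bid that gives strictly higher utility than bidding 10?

Others bid (4, 4, 15): truth gives 0; bid 15 gives 6 > 0. Violating.
Others bid (4, 4, 31): truth gives 0; bid 31 gives 6 > 0. Violating.
Others bid (4, 10, 4): truth gives 0; bid 15 gives 6 > 0. Violating.
Others bid (4, 15, 4): truth gives 0; bid 31 gives 6 > 0. Violating.
Others bid (4, 4, 4): truth gives 6; no alternative beats it.
Others bid (4, 4, 10): truth gives 6; no alternative beats it.
(Checking all 64 profiles: 6 have a profitable deviation, 58 do not.)

6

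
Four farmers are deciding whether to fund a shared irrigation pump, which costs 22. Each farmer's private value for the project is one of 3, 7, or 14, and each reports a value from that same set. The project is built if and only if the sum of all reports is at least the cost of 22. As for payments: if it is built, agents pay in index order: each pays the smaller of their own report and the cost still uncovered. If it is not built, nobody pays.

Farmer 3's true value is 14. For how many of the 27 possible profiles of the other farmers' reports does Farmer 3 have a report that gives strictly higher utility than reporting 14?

14

Others report (3, 3, 14): truth gives 0; report 3 gives 11 > 0. Violating.
Others report (3, 7, 7): truth gives 2; report 7 gives 7 > 2. Violating.
Others report (3, 7, 14): truth gives 2; report 3 gives 11 > 2. Violating.
Others report (3, 14, 3): truth gives 9; report 3 gives 11 > 9. Violating.
Others report (3, 3, 3): truth gives 0; no alternative beats it.
Others report (3, 3, 7): truth gives 0; no alternative beats it.
(Checking all 27 profiles: 14 have a profitable deviation, 13 do not.)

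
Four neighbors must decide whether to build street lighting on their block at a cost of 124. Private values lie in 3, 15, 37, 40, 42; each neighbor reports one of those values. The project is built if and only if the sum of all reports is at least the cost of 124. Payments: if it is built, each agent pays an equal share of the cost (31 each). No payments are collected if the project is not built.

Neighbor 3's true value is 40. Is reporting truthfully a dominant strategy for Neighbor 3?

No

Consider the case where Neighbor 1 reports 3, Neighbor 2 reports 37 and Neighbor 4 reports 42.
Truthful report 40: project not built, utility 0.
Report 42 instead: project built, pays 31, utility 40 - 31 = 9.
Since 9 > 0, reporting 42 is strictly better here, so truthful reporting is not dominant.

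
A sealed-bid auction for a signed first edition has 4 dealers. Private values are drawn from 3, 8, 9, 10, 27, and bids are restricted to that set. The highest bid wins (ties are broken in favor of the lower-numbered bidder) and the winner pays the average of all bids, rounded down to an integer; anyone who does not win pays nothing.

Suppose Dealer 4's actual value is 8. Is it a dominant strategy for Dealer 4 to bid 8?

Consider the case where Dealer 1 bids 3, Dealer 2 bids 3 and Dealer 3 bids 8.
Truthful bid 8: loses, pays 0, utility 0.
Bid 9 instead: wins, pays 5, utility 8 - 5 = 3.
Since 3 > 0, bidding 9 is strictly better here, so truthful bidding is not dominant.

No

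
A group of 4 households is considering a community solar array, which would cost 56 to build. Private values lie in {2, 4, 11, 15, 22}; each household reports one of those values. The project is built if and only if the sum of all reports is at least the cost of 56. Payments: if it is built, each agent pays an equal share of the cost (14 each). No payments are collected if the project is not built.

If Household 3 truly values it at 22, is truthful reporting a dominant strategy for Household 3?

Yes

Check each profile of the others' reports and compare truth against every alternative report.
Others report (2, 11, 22): truth gives 8, best alternative gives 0.
Others report (2, 15, 22): truth gives 8, best alternative gives 0.
Others report (2, 22, 11): truth gives 8, best alternative gives 0.
Others report (2, 22, 15): truth gives 8, best alternative gives 0.
Others report (4, 11, 22): truth gives 8, best alternative gives 0.
Others report (4, 15, 15): truth gives 8, best alternative gives 0.
(Remaining 119 profiles checked similarly; truth is weakly best in each.)
In every case the truthful report is at least as good as any alternative, so it is a dominant strategy.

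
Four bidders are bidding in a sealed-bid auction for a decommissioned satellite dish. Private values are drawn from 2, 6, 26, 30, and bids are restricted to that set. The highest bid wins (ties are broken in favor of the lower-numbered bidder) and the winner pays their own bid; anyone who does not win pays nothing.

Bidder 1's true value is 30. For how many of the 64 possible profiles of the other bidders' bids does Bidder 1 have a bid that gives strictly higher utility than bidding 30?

Others bid (2, 2, 2): truth gives 0; bid 2 gives 28 > 0. Violating.
Others bid (2, 2, 6): truth gives 0; bid 6 gives 24 > 0. Violating.
Others bid (2, 2, 26): truth gives 0; bid 26 gives 4 > 0. Violating.
Others bid (2, 6, 2): truth gives 0; bid 6 gives 24 > 0. Violating.
Others bid (2, 2, 30): truth gives 0; no alternative beats it.
Others bid (2, 6, 30): truth gives 0; no alternative beats it.
(Checking all 64 profiles: 27 have a profitable deviation, 37 do not.)

27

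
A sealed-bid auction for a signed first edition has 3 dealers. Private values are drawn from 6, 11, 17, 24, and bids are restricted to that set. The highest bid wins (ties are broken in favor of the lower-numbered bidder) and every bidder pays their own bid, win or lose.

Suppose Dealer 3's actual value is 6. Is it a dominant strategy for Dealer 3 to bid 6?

Consider the case where Dealer 1 bids 6 and Dealer 2 bids 6.
Truthful bid 6: loses but pays 6, utility -6.
Bid 11 instead: wins, pays 11, utility 6 - 11 = -5.
Since -5 > -6, bidding 11 is strictly better here, so truthful bidding is not dominant.

No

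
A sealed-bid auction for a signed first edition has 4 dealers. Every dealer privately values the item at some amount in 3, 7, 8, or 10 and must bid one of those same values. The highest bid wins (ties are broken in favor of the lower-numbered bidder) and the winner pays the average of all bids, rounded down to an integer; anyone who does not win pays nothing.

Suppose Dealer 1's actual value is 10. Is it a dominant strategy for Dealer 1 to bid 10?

No

Consider the case where Dealer 2 bids 3, Dealer 3 bids 3 and Dealer 4 bids 3.
Truthful bid 10: wins, pays 4, utility 10 - 4 = 6.
Bid 3 instead: wins, pays 3, utility 10 - 3 = 7.
Since 7 > 6, bidding 3 is strictly better here, so truthful bidding is not dominant.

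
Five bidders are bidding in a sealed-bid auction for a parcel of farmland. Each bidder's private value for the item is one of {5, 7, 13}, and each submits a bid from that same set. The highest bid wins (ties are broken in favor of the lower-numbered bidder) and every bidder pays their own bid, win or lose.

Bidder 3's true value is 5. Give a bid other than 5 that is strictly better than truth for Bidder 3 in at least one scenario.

Suppose Bidder 1 bids 5, Bidder 2 bids 5, Bidder 4 bids 5 and Bidder 5 bids 5.
Bid 5: loses but pays 5, utility -5.
Bid 7: wins, pays 7, utility 5 - 7 = -2.
So bidding 7 beats truth here (-2 > -5).

7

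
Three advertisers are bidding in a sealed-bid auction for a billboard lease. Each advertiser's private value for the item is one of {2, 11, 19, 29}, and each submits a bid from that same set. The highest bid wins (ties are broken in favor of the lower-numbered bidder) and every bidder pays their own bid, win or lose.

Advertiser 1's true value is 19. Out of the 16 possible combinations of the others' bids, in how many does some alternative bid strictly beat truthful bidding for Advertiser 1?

11

Others bid (2, 2): truth gives 0; bid 2 gives 17 > 0. Violating.
Others bid (2, 11): truth gives 0; bid 11 gives 8 > 0. Violating.
Others bid (2, 29): truth gives -19; bid 2 gives -2 > -19. Violating.
Others bid (11, 2): truth gives 0; bid 11 gives 8 > 0. Violating.
Others bid (2, 19): truth gives 0; no alternative beats it.
Others bid (11, 19): truth gives 0; no alternative beats it.
(Checking all 16 profiles: 11 have a profitable deviation, 5 do not.)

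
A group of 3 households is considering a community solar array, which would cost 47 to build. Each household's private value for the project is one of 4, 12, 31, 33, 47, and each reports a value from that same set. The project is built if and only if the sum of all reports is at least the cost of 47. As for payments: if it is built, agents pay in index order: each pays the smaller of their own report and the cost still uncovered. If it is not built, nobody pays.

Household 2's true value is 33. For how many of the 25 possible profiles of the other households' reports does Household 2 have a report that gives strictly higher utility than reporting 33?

19

Others report (4, 12): truth gives 0; report 31 gives 2 > 0. Violating.
Others report (4, 31): truth gives 0; report 12 gives 21 > 0. Violating.
Others report (4, 33): truth gives 0; report 12 gives 21 > 0. Violating.
Others report (4, 47): truth gives 0; report 4 gives 29 > 0. Violating.
Others report (4, 4): truth gives 0; no alternative beats it.
Others report (47, 4): truth gives 33; no alternative beats it.
(Checking all 25 profiles: 19 have a profitable deviation, 6 do not.)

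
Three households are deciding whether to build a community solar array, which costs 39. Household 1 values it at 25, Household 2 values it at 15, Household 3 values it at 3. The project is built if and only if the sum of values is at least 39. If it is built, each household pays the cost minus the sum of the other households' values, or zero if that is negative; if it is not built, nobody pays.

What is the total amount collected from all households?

Total value 43 ≥ cost 39, so it is built.
Household 1: others sum to 18; max(0, 39 - 18) = 21.
Household 2: others sum to 28; max(0, 39 - 28) = 11.
Household 3: others sum to 40; max(0, 39 - 40) = 0.
Total collected = 21 + 11 + 0 = 32.

32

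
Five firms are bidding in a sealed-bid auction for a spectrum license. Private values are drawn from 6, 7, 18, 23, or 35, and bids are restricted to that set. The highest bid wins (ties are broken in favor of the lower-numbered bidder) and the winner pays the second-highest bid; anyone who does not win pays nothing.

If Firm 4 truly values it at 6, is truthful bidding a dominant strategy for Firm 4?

Yes

Check each profile of the others' bids and compare truth against every alternative bid.
Others bid (6, 6, 6, 7): truth gives 0, best alternative gives -1.
Others bid (6, 6, 6, 6): truth gives 0, best alternative gives 0.
Others bid (6, 6, 6, 18): truth gives 0, best alternative gives 0.
Others bid (6, 6, 6, 23): truth gives 0, best alternative gives 0.
Others bid (6, 6, 6, 35): truth gives 0, best alternative gives 0.
Others bid (6, 6, 7, 6): truth gives 0, best alternative gives 0.
(Remaining 619 profiles checked similarly; truth is weakly best in each.)
In every case the truthful bid is at least as good as any alternative, so it is a dominant strategy.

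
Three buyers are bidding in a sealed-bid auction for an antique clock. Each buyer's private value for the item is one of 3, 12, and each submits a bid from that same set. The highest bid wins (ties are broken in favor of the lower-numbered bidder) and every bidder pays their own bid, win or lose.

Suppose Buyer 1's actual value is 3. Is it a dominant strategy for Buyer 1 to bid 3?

Yes

Check each profile of the others' bids and compare truth against every alternative bid.
Others bid (3, 3): truth gives 0, best alternative gives -9.
Others bid (3, 12): truth gives -3, best alternative gives -9.
Others bid (12, 3): truth gives -3, best alternative gives -9.
Others bid (12, 12): truth gives -3, best alternative gives -9.
In every case the truthful bid is at least as good as any alternative, so it is a dominant strategy.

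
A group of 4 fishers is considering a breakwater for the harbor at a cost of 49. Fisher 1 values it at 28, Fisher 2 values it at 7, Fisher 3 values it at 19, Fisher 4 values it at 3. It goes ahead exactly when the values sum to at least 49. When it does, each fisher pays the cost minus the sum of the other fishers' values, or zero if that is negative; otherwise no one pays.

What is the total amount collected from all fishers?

Total value 57 ≥ cost 49, so it is built.
Fisher 1: others sum to 29; max(0, 49 - 29) = 20.
Fisher 2: others sum to 50; max(0, 49 - 50) = 0.
Fisher 3: others sum to 38; max(0, 49 - 38) = 11.
Fisher 4: others sum to 54; max(0, 49 - 54) = 0.
Total collected = 20 + 0 + 11 + 0 = 31.

31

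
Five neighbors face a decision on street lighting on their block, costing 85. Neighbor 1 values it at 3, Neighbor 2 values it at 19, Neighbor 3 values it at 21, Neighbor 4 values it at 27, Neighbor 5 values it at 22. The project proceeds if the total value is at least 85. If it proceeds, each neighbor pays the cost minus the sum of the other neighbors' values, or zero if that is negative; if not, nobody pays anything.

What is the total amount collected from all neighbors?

Total value 92 ≥ cost 85, so it is built.
Neighbor 1: others sum to 89; max(0, 85 - 89) = 0.
Neighbor 2: others sum to 73; max(0, 85 - 73) = 12.
Neighbor 3: others sum to 71; max(0, 85 - 71) = 14.
Neighbor 4: others sum to 65; max(0, 85 - 65) = 20.
Neighbor 5: others sum to 70; max(0, 85 - 70) = 15.
Total collected = 0 + 12 + 14 + 20 + 15 = 61.

61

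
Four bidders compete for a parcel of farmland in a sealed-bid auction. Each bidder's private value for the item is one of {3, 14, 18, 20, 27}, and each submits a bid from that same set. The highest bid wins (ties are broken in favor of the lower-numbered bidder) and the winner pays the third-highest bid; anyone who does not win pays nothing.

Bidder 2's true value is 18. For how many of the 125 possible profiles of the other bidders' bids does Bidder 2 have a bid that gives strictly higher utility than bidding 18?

24

Others bid (3, 3, 20): truth gives 0; bid 20 gives 15 > 0. Violating.
Others bid (3, 3, 27): truth gives 0; bid 27 gives 15 > 0. Violating.
Others bid (3, 14, 20): truth gives 0; bid 20 gives 4 > 0. Violating.
Others bid (3, 14, 27): truth gives 0; bid 27 gives 4 > 0. Violating.
Others bid (3, 3, 3): truth gives 15; no alternative beats it.
Others bid (3, 3, 14): truth gives 15; no alternative beats it.
(Checking all 125 profiles: 24 have a profitable deviation, 101 do not.)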